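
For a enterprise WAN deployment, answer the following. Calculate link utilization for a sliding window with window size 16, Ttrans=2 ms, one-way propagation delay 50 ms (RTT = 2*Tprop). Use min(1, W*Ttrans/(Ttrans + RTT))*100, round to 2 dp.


Given: W = 16, Ttrans = 2 ms, RTT = 100 ms (= 2 * Tprop, Tprop = 50 ms)
Cycle time = Ttrans + RTT = 2 + 100 = 102 ms (first packet sent until its ACK returns)
W * Ttrans = 16 * 2 = 32 ms of sending per cycle
W * Ttrans / (Ttrans + RTT) = 32 / 102 = 0.313725
U = min(1, 0.313725) = 0.313725
U% = 31.37%

31.37


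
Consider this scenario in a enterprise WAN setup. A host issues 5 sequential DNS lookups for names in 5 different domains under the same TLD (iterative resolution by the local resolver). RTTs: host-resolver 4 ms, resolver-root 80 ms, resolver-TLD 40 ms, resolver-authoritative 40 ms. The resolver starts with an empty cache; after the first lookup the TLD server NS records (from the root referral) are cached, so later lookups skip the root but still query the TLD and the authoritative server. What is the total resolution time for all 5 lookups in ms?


Lookup 1 (cold cache): local + root + TLD + auth = 4 + 80 + 40 + 40 = 164 ms
Lookups 2..5 (TLD NS cached -> skip root; new domain -> still ask TLD and auth): local + TLD + auth = 4 + 40 + 40 = 84 ms each
Remaining 4 lookups: 4 * 84 = 336 ms
Total = 164 + 336 = 500 ms

500


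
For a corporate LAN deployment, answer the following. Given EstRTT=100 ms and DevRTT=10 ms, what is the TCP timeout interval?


Given: EstRTT = 100 ms, DevRTT = 10 ms
Timeout = EstRTT + 4 * DevRTT
4 * DevRTT = 4 * 10 = 40
Timeout = 100 + 40 = 140 ms

140


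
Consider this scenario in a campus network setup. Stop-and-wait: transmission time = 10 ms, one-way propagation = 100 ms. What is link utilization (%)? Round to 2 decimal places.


Given: Ttrans = 10 ms, Tprop = 100 ms
RTT = 2 * Tprop = 2 * 100 = 200 ms
U = Ttrans / (Ttrans + RTT)
U = 10 / (10 + 200)
U = 10 / 210 = 0.047619
U% = 4.76%

4.76


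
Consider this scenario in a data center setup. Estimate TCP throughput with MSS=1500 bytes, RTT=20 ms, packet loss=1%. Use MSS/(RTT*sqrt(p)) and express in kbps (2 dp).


Given: MSS = 1500 bytes, RTT = 20 ms, loss = 1%
RTT in seconds = 20 / 1000 = 0.02
Loss rate = 1% = 0.01
sqrt(loss) = sqrt(0.01) = 0.1
Throughput (bytes/s) = 1500 / (0.02 * 0.1) = 750000.0000
Throughput (kbps) = 750000.0000 * 8 / 1000 = 6000.000000 -> 6000.00 kbps (2 dp)

6000.00


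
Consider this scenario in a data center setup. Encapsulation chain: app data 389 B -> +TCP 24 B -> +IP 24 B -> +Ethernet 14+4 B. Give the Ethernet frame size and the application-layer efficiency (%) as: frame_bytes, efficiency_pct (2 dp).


TCP segment = 389 + 24 = 413 B
IP packet = 413 + 24 = 437 B
Ethernet frame = 437 + 14 + 4 = 455 B
Efficiency = app / frame = 389 / 455 = 0.854945 = 85.4945% -> 85.49% (2 dp)

455, 85.49


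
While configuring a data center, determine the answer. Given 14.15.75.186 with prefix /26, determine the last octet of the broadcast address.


Given: IP = 14.15.75.186, prefix = /26
Host bits = 32 - 26 = 6
Network last octet = 186 AND mask = 128
Host part size = 2^6 - 1 = 63
Broadcast last octet = 128 OR 63 = 191

191


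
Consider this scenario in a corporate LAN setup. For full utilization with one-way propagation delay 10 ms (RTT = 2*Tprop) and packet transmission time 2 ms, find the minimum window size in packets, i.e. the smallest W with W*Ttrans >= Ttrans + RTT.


Given: Ttrans = 2 ms, RTT = 20 ms (= 2 * Tprop, Tprop = 10 ms)
Time until first ACK returns = Ttrans + RTT = 2 + 20 = 22 ms
Need W * Ttrans >= Ttrans + RTT  ->  W >= (Ttrans + RTT) / Ttrans
(Ttrans + RTT) / Ttrans = 22 / 2 = 11
W_min = ceil(11) = 11

11


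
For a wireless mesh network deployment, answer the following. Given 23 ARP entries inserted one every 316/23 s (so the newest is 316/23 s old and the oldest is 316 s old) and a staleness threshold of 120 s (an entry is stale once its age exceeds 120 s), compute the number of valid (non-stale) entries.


Ages are k * 316/23 s for k = 1..23 (spacing = 13.7391 s).
Entry k is valid iff k * 316/23 <= 120 iff k <= 23 * 120 / 316 = 8.7342
n_valid = floor(8.7342) = 8
(n_stale = 23 - 8 = 15)

8


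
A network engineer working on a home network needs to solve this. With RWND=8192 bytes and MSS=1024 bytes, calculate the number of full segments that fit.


Given: RWND = 8192 bytes, MSS = 1024 bytes
Full segments = floor(RWND / MSS)
Full segments = floor(8192 / 1024)
Full segments = floor(8.0) = 8

8


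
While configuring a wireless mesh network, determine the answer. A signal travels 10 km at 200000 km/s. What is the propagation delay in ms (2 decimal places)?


Given: distance = 10 km, speed = 200000 km/s
Delay = distance / speed = 10 / 200000 seconds
Delay in ms = 10 * 1000 / 200000
Delay = 0.0500 ms
Rounded to 2 dp = 0.05 ms

0.05


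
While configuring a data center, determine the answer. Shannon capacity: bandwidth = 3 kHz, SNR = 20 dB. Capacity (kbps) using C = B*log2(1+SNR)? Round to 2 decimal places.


Given: B = 3 kHz, SNR = 20 dB
SNR linear = 10^(20/10) = 100
1 + SNR = 101
log2(101) = 6.6582114828
C = 3 * 1000 * 6.6582114828 = 19974.6344 bps
C = 19.974634 kbps -> 19.97 kbps (2 dp)

19.97


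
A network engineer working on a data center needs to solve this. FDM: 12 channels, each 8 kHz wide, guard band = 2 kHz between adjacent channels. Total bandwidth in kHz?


Given: 12 channels, 8 kHz each, guard = 2 kHz
Channel bandwidth = 12 * 8 = 96 kHz
Guard bands = 11 gaps * 2 kHz = 22 kHz
Total = 96 + 22 = 118 kHz

118


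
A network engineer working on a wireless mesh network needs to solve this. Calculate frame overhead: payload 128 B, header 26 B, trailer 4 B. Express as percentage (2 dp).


Given: payload = 128 B, header = 26 B, trailer = 4 B
Overhead bytes = header + trailer = 26 + 4 = 30
Total frame = payload + overhead = 128 + 30 = 158
Overhead % = 30 / 158 * 100 = 18.9873% -> 18.99% (2 dp)

18.99


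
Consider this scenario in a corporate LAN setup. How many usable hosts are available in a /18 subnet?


Given: subnet mask /18
Host bits = 32 - 18 = 14
Total addresses = 2^14 = 16384
Usable hosts = 16384 - 2 (network + broadcast) = 16382

16382


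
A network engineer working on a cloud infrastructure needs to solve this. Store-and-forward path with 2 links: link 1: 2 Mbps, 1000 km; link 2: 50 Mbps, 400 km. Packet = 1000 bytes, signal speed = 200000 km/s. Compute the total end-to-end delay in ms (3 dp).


Packet = 1000 bytes = 8000 bits. Store-and-forward: sum (t_trans + t_prop) per link.
Link 1: t_trans = 8000/(2*10^6) s = 4.0000 ms; t_prop = 1000/200000 s = 5.0000 ms; subtotal = 9.0000 ms
Link 2: t_trans = 8000/(50*10^6) s = 0.1600 ms; t_prop = 400/200000 s = 2.0000 ms; subtotal = 2.1600 ms
End-to-end = 9.0000 + 2.1600 = 11.1600 ms -> 11.160 ms (3 dp)

11.160


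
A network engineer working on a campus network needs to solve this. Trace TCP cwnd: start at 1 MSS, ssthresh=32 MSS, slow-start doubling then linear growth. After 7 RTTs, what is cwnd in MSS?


RTT 0: cwnd = 1 MSS (initial)
RTT 1: cwnd = 2 MSS (slow start, doubled)
RTT 2: cwnd = 4 MSS (slow start, doubled)
RTT 3: cwnd = 8 MSS (slow start, doubled)
RTT 4: cwnd = 16 MSS (slow start, doubled)
RTT 5: cwnd = 32 MSS (slow start, doubled)
RTT 6: cwnd = 33 MSS (congestion avoidance, +1)
RTT 7: cwnd = 34 MSS (congestion avoidance, +1)

34


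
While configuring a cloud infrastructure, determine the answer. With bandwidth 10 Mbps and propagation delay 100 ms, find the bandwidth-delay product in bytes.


Given: bandwidth = 10 Mbps, delay = 100 ms
BDP in bits = 10 * 10^6 * 100 / 1000
BDP in bits = 1000000
BDP in bytes = 1000000 / 8 = 125000

125000


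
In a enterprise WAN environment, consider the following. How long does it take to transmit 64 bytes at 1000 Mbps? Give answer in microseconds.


Given: packet = 64 bytes, bandwidth = 1000 Mbps
Packet in bits = 64 * 8 = 512 bits
Bandwidth = 1000 * 10^6 = 1000000000 bps
Time = 512 / 1000000000 seconds
Time in us = 512 * 10^6 / 1000000000 = 0.512

0.512


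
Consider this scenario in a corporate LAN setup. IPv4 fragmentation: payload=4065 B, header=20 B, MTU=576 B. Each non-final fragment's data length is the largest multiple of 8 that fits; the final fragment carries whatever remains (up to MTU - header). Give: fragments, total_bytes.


Max data per non-final fragment = floor((MTU - header)/8)*8 = floor((576 - 20)/8)*8 = floor(556/8)*8 = 552 B
Final fragment needs no 8-byte alignment: it can carry up to MTU - header = 556 B
Non-final fragments needed = ceil((payload - 556) / 552) = ceil(3509/552) = ceil(6.3569) = 7
Number of fragments = 7 + 1 = 8
Fragment sizes (data): 7 * 552 B + 201 B (last, 201 <= 556 OK)
Total bytes sent = payload + n_frags * header = 4065 + 8*20 = 4065 + 160 = 4225 B

8, 4225


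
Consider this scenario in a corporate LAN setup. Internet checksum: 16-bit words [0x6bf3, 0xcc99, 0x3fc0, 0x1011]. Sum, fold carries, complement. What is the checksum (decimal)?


Given words: [0x6bf3, 0xcc99, 0x3fc0, 0x1011]
Step 1: Sum all words
Raw sum = 27635 + 52377 + 16320 + 4113 = 100445
Step 2: Fold carry: (34909 + 1) = 34910
One's complement = ~34910 & 0xFFFF = 30625

30625


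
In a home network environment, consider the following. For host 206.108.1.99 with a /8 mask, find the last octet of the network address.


Given: IP = 206.108.1.99, prefix = /8
Subnet mask = 255.0.0.0
Last octet of IP: 99
Last octet of mask: 0
Network last octet = 99 AND 0 = 0

0


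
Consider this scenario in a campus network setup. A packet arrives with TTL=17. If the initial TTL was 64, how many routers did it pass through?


Given: initial TTL = 64, received TTL = 17
Hops = initial TTL - received TTL
Hops = 64 - 17 = 47

47


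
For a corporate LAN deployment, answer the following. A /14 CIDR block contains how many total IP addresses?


Given: CIDR prefix /14
Host bits = 32 - 14 = 18
Total addresses = 2^18 = 262144

262144


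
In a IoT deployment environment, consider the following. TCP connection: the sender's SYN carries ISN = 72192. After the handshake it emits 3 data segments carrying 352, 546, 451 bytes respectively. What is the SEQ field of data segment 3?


The SYN occupies sequence number ISN = 72192, so the first data byte is ISN + 1 = 72193.
SEQ of data segment i = (ISN + 1) + sum of payload sizes of segments 1..i-1.
Segment 1: SEQ = 72193, payload = 352 bytes
Segment 2: SEQ = 72545, payload = 546 bytes
Segment 3: SEQ = 73091, payload = 451 bytes
SEQ of segment 3 = 72193 + 352 + 546 = 73091

73091


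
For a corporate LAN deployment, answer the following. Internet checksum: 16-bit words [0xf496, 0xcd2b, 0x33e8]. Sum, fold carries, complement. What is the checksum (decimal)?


Given words: [0xf496, 0xcd2b, 0x33e8]
Step 1: Sum all words
Raw sum = 62614 + 52523 + 13288 = 128425
Step 2: Fold carry: (62889 + 1) = 62890
One's complement = ~62890 & 0xFFFF = 2645

2645


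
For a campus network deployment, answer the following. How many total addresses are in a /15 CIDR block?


Given: CIDR prefix /15
Host bits = 32 - 15 = 17
Total addresses = 2^17 = 131072

131072


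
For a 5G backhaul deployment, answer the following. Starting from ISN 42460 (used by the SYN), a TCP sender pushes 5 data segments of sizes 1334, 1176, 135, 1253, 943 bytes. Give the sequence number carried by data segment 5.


The SYN occupies sequence number ISN = 42460, so the first data byte is ISN + 1 = 42461.
SEQ of data segment i = (ISN + 1) + sum of payload sizes of segments 1..i-1.
Segment 1: SEQ = 42461, payload = 1334 bytes
Segment 2: SEQ = 43795, payload = 1176 bytes
Segment 3: SEQ = 44971, payload = 135 bytes
Segment 4: SEQ = 45106, payload = 1253 bytes
Segment 5: SEQ = 46359, payload = 943 bytes
SEQ of segment 5 = 42461 + 1334 + 1176 + 135 + 1253 = 46359

46359


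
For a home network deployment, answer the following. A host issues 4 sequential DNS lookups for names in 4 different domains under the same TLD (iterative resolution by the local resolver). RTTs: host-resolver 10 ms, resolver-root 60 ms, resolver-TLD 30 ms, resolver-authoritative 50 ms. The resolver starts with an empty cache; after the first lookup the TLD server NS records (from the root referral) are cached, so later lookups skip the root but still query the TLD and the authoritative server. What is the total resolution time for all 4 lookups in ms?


Lookup 1 (cold cache): local + root + TLD + auth = 10 + 60 + 30 + 50 = 150 ms
Lookups 2..4 (TLD NS cached -> skip root; new domain -> still ask TLD and auth): local + TLD + auth = 10 + 30 + 50 = 90 ms each
Remaining 3 lookups: 3 * 90 = 270 ms
Total = 150 + 270 = 420 ms

420


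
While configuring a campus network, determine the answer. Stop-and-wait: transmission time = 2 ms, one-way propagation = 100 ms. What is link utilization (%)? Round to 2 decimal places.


Given: Ttrans = 2 ms, Tprop = 100 ms
RTT = 2 * Tprop = 2 * 100 = 200 ms
U = Ttrans / (Ttrans + RTT)
U = 2 / (2 + 200)
U = 2 / 202 = 0.009901
U% = 0.99%

0.99


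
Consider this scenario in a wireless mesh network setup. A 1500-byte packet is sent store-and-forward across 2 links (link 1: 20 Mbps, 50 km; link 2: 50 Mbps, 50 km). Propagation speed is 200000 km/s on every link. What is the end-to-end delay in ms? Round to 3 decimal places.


Packet = 1500 bytes = 12000 bits. Store-and-forward: sum (t_trans + t_prop) per link.
Link 1: t_trans = 12000/(20*10^6) s = 0.6000 ms; t_prop = 50/200000 s = 0.2500 ms; subtotal = 0.8500 ms
Link 2: t_trans = 12000/(50*10^6) s = 0.2400 ms; t_prop = 50/200000 s = 0.2500 ms; subtotal = 0.4900 ms
End-to-end = 0.8500 + 0.4900 = 1.3400 ms -> 1.340 ms (3 dp)

1.340


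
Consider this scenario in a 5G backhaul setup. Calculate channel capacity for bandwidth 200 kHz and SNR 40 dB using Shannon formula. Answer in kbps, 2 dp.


Given: B = 200 kHz, SNR = 40 dB
SNR linear = 10^(40/10) = 10000
1 + SNR = 10001
log2(10001) = 13.2878566418
C = 200 * 1000 * 13.2878566418 = 2657571.3284 bps
C = 2657.571328 kbps -> 2657.57 kbps (2 dp)

2657.57


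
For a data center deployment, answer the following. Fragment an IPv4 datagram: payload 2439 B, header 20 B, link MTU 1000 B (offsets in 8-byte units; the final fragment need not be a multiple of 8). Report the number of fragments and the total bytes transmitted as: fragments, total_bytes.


Max data per non-final fragment = floor((MTU - header)/8)*8 = floor((1000 - 20)/8)*8 = floor(980/8)*8 = 976 B
Final fragment needs no 8-byte alignment: it can carry up to MTU - header = 980 B
Non-final fragments needed = ceil((payload - 980) / 976) = ceil(1459/976) = ceil(1.4949) = 2
Number of fragments = 2 + 1 = 3
Fragment sizes (data): 2 * 976 B + 487 B (last, 487 <= 980 OK)
Total bytes sent = payload + n_frags * header = 2439 + 3*20 = 2439 + 60 = 2499 B

3, 2499


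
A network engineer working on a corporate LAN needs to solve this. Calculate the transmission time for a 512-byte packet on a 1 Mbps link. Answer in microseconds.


Given: packet = 512 bytes, bandwidth = 1 Mbps
Packet in bits = 512 * 8 = 4096 bits
Bandwidth = 1 * 10^6 = 1000000 bps
Time = 4096 / 1000000 seconds
Time in us = 4096 * 10^6 / 1000000 = 4096

4096


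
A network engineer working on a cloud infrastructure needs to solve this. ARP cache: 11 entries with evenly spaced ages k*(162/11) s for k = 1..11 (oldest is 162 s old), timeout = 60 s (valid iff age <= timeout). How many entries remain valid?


Ages are k * 162/11 s for k = 1..11 (spacing = 14.7273 s).
Entry k is valid iff k * 162/11 <= 60 iff k <= 11 * 60 / 162 = 4.0741
n_valid = floor(4.0741) = 4
(n_stale = 11 - 4 = 7)

4


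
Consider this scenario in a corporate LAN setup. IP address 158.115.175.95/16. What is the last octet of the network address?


Given: IP = 158.115.175.95, prefix = /16
Subnet mask = 255.255.0.0
Last octet of IP: 95
Last octet of mask: 0
Network last octet = 95 AND 0 = 0

0


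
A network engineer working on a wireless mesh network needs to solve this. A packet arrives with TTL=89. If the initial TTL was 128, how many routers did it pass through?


Given: initial TTL = 128, received TTL = 89
Hops = initial TTL - received TTL
Hops = 128 - 89 = 39

39


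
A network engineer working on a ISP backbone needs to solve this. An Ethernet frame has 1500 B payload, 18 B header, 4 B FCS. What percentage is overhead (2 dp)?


Given: payload = 1500 B, header = 18 B, trailer = 4 B
Overhead bytes = header + trailer = 18 + 4 = 22
Total frame = payload + overhead = 1500 + 22 = 1522
Overhead % = 22 / 1522 * 100 = 1.4455% -> 1.45% (2 dp)

1.45


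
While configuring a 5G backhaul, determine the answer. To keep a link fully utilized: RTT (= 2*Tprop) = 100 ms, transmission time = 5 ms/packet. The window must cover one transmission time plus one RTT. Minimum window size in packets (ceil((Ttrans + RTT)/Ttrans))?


Given: Ttrans = 5 ms, RTT = 100 ms (= 2 * Tprop, Tprop = 50 ms)
Time until first ACK returns = Ttrans + RTT = 5 + 100 = 105 ms
Need W * Ttrans >= Ttrans + RTT  ->  W >= (Ttrans + RTT) / Ttrans
(Ttrans + RTT) / Ttrans = 105 / 5 = 21
W_min = ceil(21) = 21

21


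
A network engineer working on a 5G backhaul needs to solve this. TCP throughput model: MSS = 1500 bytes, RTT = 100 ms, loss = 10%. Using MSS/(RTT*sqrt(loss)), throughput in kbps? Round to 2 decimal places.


Given: MSS = 1500 bytes, RTT = 100 ms, loss = 10%
RTT in seconds = 100 / 1000 = 0.1
Loss rate = 10% = 0.1
sqrt(loss) = sqrt(0.1) = 0.316227766017
Throughput (bytes/s) = 1500 / (0.1 * 0.316227766017) = 47434.1649
Throughput (kbps) = 47434.1649 * 8 / 1000 = 379.473319 -> 379.47 kbps (2 dp)

379.47


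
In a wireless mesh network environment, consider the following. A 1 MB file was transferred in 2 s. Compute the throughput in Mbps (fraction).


Given: file = 1 MB, time = 2 s
File in Mb = 1 * 8 = 8 Mb
Throughput = 8 / 2 Mbps
Throughput = 4 Mbps

4


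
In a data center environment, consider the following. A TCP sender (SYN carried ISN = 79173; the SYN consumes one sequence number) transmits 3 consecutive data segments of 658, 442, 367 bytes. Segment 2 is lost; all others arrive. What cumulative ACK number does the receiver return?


SYN uses sequence number 79173; first data byte = ISN + 1 = 79174.
Segment 1: SEQ = 79174, len = 658 B, covers [79174, 79831]
Segment 2: SEQ = 79832, len = 442 B, covers [79832, 80273] [LOST]
Segment 3: SEQ = 80274, len = 367 B, covers [80274, 80640]
In-order data received: bytes [79174, 79831] (segments 1..1).
Segment 2 missing -> gap begins at byte 79832; later segments buffered out of order.
Cumulative ACK = next expected in-order byte = 79174 + 658 = 79832

79832


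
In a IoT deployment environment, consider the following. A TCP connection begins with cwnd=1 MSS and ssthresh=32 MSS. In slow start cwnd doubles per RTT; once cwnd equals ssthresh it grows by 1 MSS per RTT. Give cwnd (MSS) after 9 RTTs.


RTT 0: cwnd = 1 MSS (initial)
RTT 1: cwnd = 2 MSS (slow start, doubled)
RTT 2: cwnd = 4 MSS (slow start, doubled)
RTT 3: cwnd = 8 MSS (slow start, doubled)
RTT 4: cwnd = 16 MSS (slow start, doubled)
RTT 5: cwnd = 32 MSS (slow start, doubled)
RTT 6: cwnd = 33 MSS (congestion avoidance, +1)
RTT 7: cwnd = 34 MSS (congestion avoidance, +1)
RTT 8: cwnd = 35 MSS (congestion avoidance, +1)
RTT 9: cwnd = 36 MSS (congestion avoidance, +1)

36


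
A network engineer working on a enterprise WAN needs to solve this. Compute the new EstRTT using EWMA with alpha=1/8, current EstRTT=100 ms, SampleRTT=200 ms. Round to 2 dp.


Given: EstRTT = 100 ms, SampleRTT = 200 ms, alpha = 1/8
New EstRTT = (1 - alpha) * EstRTT + alpha * SampleRTT
(7/8) * 100 = 87.5
(1/8) * 200 = 25
New EstRTT = 87.5 + 25 = 112.5 ms -> 112.50 ms (2 dp)

112.50


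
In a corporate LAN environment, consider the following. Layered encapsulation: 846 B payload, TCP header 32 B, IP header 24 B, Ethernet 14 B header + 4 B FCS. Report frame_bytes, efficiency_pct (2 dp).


TCP segment = 846 + 32 = 878 B
IP packet = 878 + 24 = 902 B
Ethernet frame = 902 + 14 + 4 = 920 B
Efficiency = app / frame = 846 / 920 = 0.919565 = 91.9565% -> 91.96% (2 dp)

920, 91.96


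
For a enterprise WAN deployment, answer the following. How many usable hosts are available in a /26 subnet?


Given: subnet mask /26
Host bits = 32 - 26 = 6
Total addresses = 2^6 = 64
Usable hosts = 64 - 2 (network + broadcast) = 62

62


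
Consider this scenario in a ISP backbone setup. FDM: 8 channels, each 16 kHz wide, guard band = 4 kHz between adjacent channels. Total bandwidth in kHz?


Given: 8 channels, 16 kHz each, guard = 4 kHz
Channel bandwidth = 8 * 16 = 128 kHz
Guard bands = 7 gaps * 4 kHz = 28 kHz
Total = 128 + 28 = 156 kHz

156


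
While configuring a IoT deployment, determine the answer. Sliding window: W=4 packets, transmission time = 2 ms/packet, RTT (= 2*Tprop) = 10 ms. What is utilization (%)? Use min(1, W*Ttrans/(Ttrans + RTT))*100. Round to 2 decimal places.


Given: W = 4, Ttrans = 2 ms, RTT = 10 ms (= 2 * Tprop, Tprop = 5 ms)
Cycle time = Ttrans + RTT = 2 + 10 = 12 ms (first packet sent until its ACK returns)
W * Ttrans = 4 * 2 = 8 ms of sending per cycle
W * Ttrans / (Ttrans + RTT) = 8 / 12 = 0.666667
U = min(1, 0.666667) = 0.666667
U% = 66.67%

66.67


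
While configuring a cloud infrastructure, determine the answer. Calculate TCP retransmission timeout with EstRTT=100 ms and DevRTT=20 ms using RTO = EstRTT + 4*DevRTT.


Given: EstRTT = 100 ms, DevRTT = 20 ms
Timeout = EstRTT + 4 * DevRTT
4 * DevRTT = 4 * 20 = 80
Timeout = 100 + 80 = 180 ms

180


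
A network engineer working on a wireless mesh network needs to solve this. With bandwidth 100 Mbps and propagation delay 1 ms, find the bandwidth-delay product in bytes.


Given: bandwidth = 100 Mbps, delay = 1 ms
BDP in bits = 100 * 10^6 * 1 / 1000
BDP in bits = 100000
BDP in bytes = 100000 / 8 = 12500

12500


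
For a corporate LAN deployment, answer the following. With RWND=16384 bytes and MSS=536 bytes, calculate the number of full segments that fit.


Given: RWND = 16384 bytes, MSS = 536 bytes
Full segments = floor(RWND / MSS)
Full segments = floor(16384 / 536)
Full segments = floor(30.5672) = 30

30


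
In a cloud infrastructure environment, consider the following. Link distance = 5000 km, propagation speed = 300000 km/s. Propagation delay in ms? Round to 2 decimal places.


Given: distance = 5000 km, speed = 300000 km/s
Delay = distance / speed = 5000 / 300000 seconds
Delay in ms = 5000 * 1000 / 300000
Delay = 16.6667 ms
Rounded to 2 dp = 16.67 ms

16.67


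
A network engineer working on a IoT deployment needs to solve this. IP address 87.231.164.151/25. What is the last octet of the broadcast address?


Given: IP = 87.231.164.151, prefix = /25
Host bits = 32 - 25 = 7
Network last octet = 151 AND mask = 128
Host part size = 2^7 - 1 = 127
Broadcast last octet = 128 OR 127 = 255

255


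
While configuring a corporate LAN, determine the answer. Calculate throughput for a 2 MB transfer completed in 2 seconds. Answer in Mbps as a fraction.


Given: file = 2 MB, time = 2 s
File in Mb = 2 * 8 = 16 Mb
Throughput = 16 / 2 Mbps
Throughput = 8 Mbps

8


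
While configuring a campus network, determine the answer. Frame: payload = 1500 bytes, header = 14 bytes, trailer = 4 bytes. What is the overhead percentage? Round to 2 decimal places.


Given: payload = 1500 B, header = 14 B, trailer = 4 B
Overhead bytes = header + trailer = 14 + 4 = 18
Total frame = payload + overhead = 1500 + 18 = 1518
Overhead % = 18 / 1518 * 100 = 1.1858% -> 1.19% (2 dp)

1.19


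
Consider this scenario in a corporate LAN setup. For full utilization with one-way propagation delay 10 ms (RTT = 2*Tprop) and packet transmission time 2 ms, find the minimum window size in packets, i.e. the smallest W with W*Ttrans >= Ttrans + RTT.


Given: Ttrans = 2 ms, RTT = 20 ms (= 2 * Tprop, Tprop = 10 ms)
Time until first ACK returns = Ttrans + RTT = 2 + 20 = 22 ms
Need W * Ttrans >= Ttrans + RTT  ->  W >= (Ttrans + RTT) / Ttrans
(Ttrans + RTT) / Ttrans = 22 / 2 = 11
W_min = ceil(11) = 11

11


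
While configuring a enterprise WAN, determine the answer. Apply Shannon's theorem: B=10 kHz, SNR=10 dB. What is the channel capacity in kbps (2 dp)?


Given: B = 10 kHz, SNR = 10 dB
SNR linear = 10^(10/10) = 10
1 + SNR = 11
log2(11) = 3.4594316186
C = 10 * 1000 * 3.4594316186 = 34594.3162 bps
C = 34.594316 kbps -> 34.59 kbps (2 dp)

34.59


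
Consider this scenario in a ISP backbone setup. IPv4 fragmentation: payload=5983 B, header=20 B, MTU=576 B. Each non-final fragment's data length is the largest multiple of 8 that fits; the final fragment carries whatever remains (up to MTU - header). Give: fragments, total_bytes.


Max data per non-final fragment = floor((MTU - header)/8)*8 = floor((576 - 20)/8)*8 = floor(556/8)*8 = 552 B
Final fragment needs no 8-byte alignment: it can carry up to MTU - header = 556 B
Non-final fragments needed = ceil((payload - 556) / 552) = ceil(5427/552) = ceil(9.8315) = 10
Number of fragments = 10 + 1 = 11
Fragment sizes (data): 10 * 552 B + 463 B (last, 463 <= 556 OK)
Total bytes sent = payload + n_frags * header = 5983 + 11*20 = 5983 + 220 = 6203 B

11, 6203


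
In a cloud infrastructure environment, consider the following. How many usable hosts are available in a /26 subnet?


Given: subnet mask /26
Host bits = 32 - 26 = 6
Total addresses = 2^6 = 64
Usable hosts = 64 - 2 (network + broadcast) = 62

62


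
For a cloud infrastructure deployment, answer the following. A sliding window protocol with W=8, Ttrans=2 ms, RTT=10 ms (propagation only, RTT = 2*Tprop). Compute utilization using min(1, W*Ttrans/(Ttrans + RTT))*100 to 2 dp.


Given: W = 8, Ttrans = 2 ms, RTT = 10 ms (= 2 * Tprop, Tprop = 5 ms)
Cycle time = Ttrans + RTT = 2 + 10 = 12 ms (first packet sent until its ACK returns)
W * Ttrans = 8 * 2 = 16 ms of sending per cycle
W * Ttrans / (Ttrans + RTT) = 16 / 12 = 1.333333
U = min(1, 1.333333) = 1.000000
U% = 100.00%

100.00


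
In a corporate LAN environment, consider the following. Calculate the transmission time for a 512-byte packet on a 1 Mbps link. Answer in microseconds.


Given: packet = 512 bytes, bandwidth = 1 Mbps
Packet in bits = 512 * 8 = 4096 bits
Bandwidth = 1 * 10^6 = 1000000 bps
Time = 4096 / 1000000 seconds
Time in us = 4096 * 10^6 / 1000000 = 4096

4096


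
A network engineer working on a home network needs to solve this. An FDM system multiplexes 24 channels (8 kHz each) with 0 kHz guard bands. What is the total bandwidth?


Given: 24 channels, 8 kHz each, guard = 0 kHz
Channel bandwidth = 24 * 8 = 192 kHz
Guard bands = 23 gaps * 0 kHz = 0 kHz
Total = 192 + 0 = 192 kHz

192


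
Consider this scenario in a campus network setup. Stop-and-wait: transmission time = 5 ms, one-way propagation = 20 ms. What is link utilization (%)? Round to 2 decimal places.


Given: Ttrans = 5 ms, Tprop = 20 ms
RTT = 2 * Tprop = 2 * 20 = 40 ms
U = Ttrans / (Ttrans + RTT)
U = 5 / (5 + 40)
U = 5 / 45 = 0.111111
U% = 11.11%

11.11


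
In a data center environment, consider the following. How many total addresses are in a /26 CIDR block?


Given: CIDR prefix /26
Host bits = 32 - 26 = 6
Total addresses = 2^6 = 64

64


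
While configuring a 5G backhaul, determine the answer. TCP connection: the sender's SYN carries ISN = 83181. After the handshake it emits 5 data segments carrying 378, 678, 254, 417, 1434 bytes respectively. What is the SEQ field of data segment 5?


The SYN occupies sequence number ISN = 83181, so the first data byte is ISN + 1 = 83182.
SEQ of data segment i = (ISN + 1) + sum of payload sizes of segments 1..i-1.
Segment 1: SEQ = 83182, payload = 378 bytes
Segment 2: SEQ = 83560, payload = 678 bytes
Segment 3: SEQ = 84238, payload = 254 bytes
Segment 4: SEQ = 84492, payload = 417 bytes
Segment 5: SEQ = 84909, payload = 1434 bytes
SEQ of segment 5 = 83182 + 378 + 678 + 254 + 417 = 84909

84909


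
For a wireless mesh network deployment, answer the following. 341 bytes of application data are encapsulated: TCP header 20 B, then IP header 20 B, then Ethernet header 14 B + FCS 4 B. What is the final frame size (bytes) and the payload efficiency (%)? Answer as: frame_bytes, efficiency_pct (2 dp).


TCP segment = 341 + 20 = 361 B
IP packet = 361 + 20 = 381 B
Ethernet frame = 381 + 14 + 4 = 399 B
Efficiency = app / frame = 341 / 399 = 0.854637 = 85.4637% -> 85.46% (2 dp)

399, 85.46


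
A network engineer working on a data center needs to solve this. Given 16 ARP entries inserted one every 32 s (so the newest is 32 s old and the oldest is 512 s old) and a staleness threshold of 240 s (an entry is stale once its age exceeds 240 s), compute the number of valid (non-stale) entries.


Ages are k * 512/16 s for k = 1..16 (spacing = 32.0000 s).
Entry k is valid iff k * 512/16 <= 240 iff k <= 16 * 240 / 512 = 7.5000
n_valid = floor(7.5000) = 7
(n_stale = 16 - 7 = 9)

7


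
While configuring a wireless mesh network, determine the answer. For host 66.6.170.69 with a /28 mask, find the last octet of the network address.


Given: IP = 66.6.170.69, prefix = /28
Subnet mask = 255.255.255.240
Last octet of IP: 69
Last octet of mask: 240
Network last octet = 69 AND 240 = 64

64


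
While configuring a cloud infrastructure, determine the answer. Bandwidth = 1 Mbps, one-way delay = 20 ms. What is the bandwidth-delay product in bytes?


Given: bandwidth = 1 Mbps, delay = 20 ms
BDP in bits = 1 * 10^6 * 20 / 1000
BDP in bits = 20000
BDP in bytes = 20000 / 8 = 2500

2500


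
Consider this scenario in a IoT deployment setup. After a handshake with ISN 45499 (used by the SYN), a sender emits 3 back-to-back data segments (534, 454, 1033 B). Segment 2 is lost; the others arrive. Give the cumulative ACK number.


SYN uses sequence number 45499; first data byte = ISN + 1 = 45500.
Segment 1: SEQ = 45500, len = 534 B, covers [45500, 46033]
Segment 2: SEQ = 46034, len = 454 B, covers [46034, 46487] [LOST]
Segment 3: SEQ = 46488, len = 1033 B, covers [46488, 47520]
In-order data received: bytes [45500, 46033] (segments 1..1).
Segment 2 missing -> gap begins at byte 46034; later segments buffered out of order.
Cumulative ACK = next expected in-order byte = 45500 + 534 = 46034

46034


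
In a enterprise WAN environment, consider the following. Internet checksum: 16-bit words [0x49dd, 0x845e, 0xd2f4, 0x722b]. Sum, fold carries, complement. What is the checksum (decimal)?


Given words: [0x49dd, 0x845e, 0xd2f4, 0x722b]
Step 1: Sum all words
Raw sum = 18909 + 33886 + 54004 + 29227 = 136026
Step 2: Fold carry: (4954 + 2) = 4956
One's complement = ~4956 & 0xFFFF = 60579

60579


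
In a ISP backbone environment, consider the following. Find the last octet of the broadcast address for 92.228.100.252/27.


Given: IP = 92.228.100.252, prefix = /27
Host bits = 32 - 27 = 5
Network last octet = 252 AND mask = 224
Host part size = 2^5 - 1 = 31
Broadcast last octet = 224 OR 31 = 255

255


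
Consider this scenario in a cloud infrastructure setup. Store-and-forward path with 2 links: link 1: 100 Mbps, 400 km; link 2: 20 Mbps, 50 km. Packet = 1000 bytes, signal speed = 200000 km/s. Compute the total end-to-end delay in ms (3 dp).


Packet = 1000 bytes = 8000 bits. Store-and-forward: sum (t_trans + t_prop) per link.
Link 1: t_trans = 8000/(100*10^6) s = 0.0800 ms; t_prop = 400/200000 s = 2.0000 ms; subtotal = 2.0800 ms
Link 2: t_trans = 8000/(20*10^6) s = 0.4000 ms; t_prop = 50/200000 s = 0.2500 ms; subtotal = 0.6500 ms
End-to-end = 2.0800 + 0.6500 = 2.7300 ms -> 2.730 ms (3 dp)

2.730


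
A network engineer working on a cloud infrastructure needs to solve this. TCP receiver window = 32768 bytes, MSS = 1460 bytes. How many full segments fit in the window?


Given: RWND = 32768 bytes, MSS = 1460 bytes
Full segments = floor(RWND / MSS)
Full segments = floor(32768 / 1460)
Full segments = floor(22.4438) = 22

22


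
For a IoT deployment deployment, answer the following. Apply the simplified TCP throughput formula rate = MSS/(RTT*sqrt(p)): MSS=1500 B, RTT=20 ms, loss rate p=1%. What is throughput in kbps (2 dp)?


Given: MSS = 1500 bytes, RTT = 20 ms, loss = 1%
RTT in seconds = 20 / 1000 = 0.02
Loss rate = 1% = 0.01
sqrt(loss) = sqrt(0.01) = 0.1
Throughput (bytes/s) = 1500 / (0.02 * 0.1) = 750000.0000
Throughput (kbps) = 750000.0000 * 8 / 1000 = 6000.000000 -> 6000.00 kbps (2 dp)

6000.00


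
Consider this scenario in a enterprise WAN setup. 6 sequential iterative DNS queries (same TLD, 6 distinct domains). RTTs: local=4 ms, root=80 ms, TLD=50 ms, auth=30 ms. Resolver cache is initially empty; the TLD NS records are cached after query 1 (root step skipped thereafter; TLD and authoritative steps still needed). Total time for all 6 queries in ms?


Lookup 1 (cold cache): local + root + TLD + auth = 4 + 80 + 50 + 30 = 164 ms
Lookups 2..6 (TLD NS cached -> skip root; new domain -> still ask TLD and auth): local + TLD + auth = 4 + 50 + 30 = 84 ms each
Remaining 5 lookups: 5 * 84 = 420 ms
Total = 164 + 420 = 584 ms

584


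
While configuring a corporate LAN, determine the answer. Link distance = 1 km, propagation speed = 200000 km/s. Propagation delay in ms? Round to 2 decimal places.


Given: distance = 1 km, speed = 200000 km/s
Delay = distance / speed = 1 / 200000 seconds
Delay in ms = 1 * 1000 / 200000
Delay = 0.0050 ms
Rounded to 2 dp = 0.01 ms

0.01


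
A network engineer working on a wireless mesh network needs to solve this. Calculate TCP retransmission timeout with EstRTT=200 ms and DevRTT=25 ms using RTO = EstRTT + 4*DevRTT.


Given: EstRTT = 200 ms, DevRTT = 25 ms
Timeout = EstRTT + 4 * DevRTT
4 * DevRTT = 4 * 25 = 100
Timeout = 200 + 100 = 300 ms

300


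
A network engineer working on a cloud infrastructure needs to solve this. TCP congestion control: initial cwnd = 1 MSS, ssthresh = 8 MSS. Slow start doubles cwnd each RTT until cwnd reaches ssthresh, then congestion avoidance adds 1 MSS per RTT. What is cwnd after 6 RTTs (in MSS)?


RTT 0: cwnd = 1 MSS (initial)
RTT 1: cwnd = 2 MSS (slow start, doubled)
RTT 2: cwnd = 4 MSS (slow start, doubled)
RTT 3: cwnd = 8 MSS (slow start, doubled)
RTT 4: cwnd = 9 MSS (congestion avoidance, +1)
RTT 5: cwnd = 10 MSS (congestion avoidance, +1)
RTT 6: cwnd = 11 MSS (congestion avoidance, +1)

11


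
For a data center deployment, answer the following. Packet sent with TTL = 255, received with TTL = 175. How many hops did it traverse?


Given: initial TTL = 255, received TTL = 175
Hops = initial TTL - received TTL
Hops = 255 - 175 = 80

80


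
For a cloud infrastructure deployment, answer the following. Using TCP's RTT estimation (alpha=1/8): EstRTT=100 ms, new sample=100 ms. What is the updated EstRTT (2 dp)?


Given: EstRTT = 100 ms, SampleRTT = 100 ms, alpha = 1/8
New EstRTT = (1 - alpha) * EstRTT + alpha * SampleRTT
(7/8) * 100 = 87.5
(1/8) * 100 = 12.5
New EstRTT = 87.5 + 12.5 = 100 ms -> 100.00 ms (2 dp)

100.00


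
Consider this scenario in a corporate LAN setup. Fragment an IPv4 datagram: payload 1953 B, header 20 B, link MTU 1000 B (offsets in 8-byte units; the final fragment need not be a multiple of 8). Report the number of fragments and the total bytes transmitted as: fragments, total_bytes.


Max data per non-final fragment = floor((MTU - header)/8)*8 = floor((1000 - 20)/8)*8 = floor(980/8)*8 = 976 B
Final fragment needs no 8-byte alignment: it can carry up to MTU - header = 980 B
Non-final fragments needed = ceil((payload - 980) / 976) = ceil(973/976) = ceil(0.9969) = 1
Number of fragments = 1 + 1 = 2
Fragment sizes (data): 1 * 976 B + 977 B (last, 977 <= 980 OK)
Total bytes sent = payload + n_frags * header = 1953 + 2*20 = 1953 + 40 = 1993 B

2, 1993


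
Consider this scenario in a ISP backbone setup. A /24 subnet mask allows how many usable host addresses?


Given: subnet mask /24
Host bits = 32 - 24 = 8
Total addresses = 2^8 = 256
Usable hosts = 256 - 2 (network + broadcast) = 254

254


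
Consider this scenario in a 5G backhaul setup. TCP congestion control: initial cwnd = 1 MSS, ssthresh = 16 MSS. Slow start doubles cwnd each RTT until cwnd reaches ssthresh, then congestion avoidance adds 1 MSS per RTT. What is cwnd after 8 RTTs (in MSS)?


RTT 0: cwnd = 1 MSS (initial)
RTT 1: cwnd = 2 MSS (slow start, doubled)
RTT 2: cwnd = 4 MSS (slow start, doubled)
RTT 3: cwnd = 8 MSS (slow start, doubled)
RTT 4: cwnd = 16 MSS (slow start, doubled)
RTT 5: cwnd = 17 MSS (congestion avoidance, +1)
RTT 6: cwnd = 18 MSS (congestion avoidance, +1)
RTT 7: cwnd = 19 MSS (congestion avoidance, +1)
RTT 8: cwnd = 20 MSS (congestion avoidance, +1)

20


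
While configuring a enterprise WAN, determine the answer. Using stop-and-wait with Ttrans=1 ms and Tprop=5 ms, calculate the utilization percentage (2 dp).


Given: Ttrans = 1 ms, Tprop = 5 ms
RTT = 2 * Tprop = 2 * 5 = 10 ms
U = Ttrans / (Ttrans + RTT)
U = 1 / (1 + 10)
U = 1 / 11 = 0.090909
U% = 9.09%

9.09


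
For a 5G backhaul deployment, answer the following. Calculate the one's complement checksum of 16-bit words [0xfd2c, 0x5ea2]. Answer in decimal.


Given words: [0xfd2c, 0x5ea2]
Step 1: Sum all words
Raw sum = 64812 + 24226 = 89038
Step 2: Fold carry: (23502 + 1) = 23503
One's complement = ~23503 & 0xFFFF = 42032

42032


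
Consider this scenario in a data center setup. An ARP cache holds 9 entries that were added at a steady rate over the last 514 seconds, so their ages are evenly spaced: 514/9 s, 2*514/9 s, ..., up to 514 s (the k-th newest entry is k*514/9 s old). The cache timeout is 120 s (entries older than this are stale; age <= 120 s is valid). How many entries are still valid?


Ages are k * 514/9 s for k = 1..9 (spacing = 57.1111 s).
Entry k is valid iff k * 514/9 <= 120 iff k <= 9 * 120 / 514 = 2.1012
n_valid = floor(2.1012) = 2
(n_stale = 9 - 2 = 7)

2


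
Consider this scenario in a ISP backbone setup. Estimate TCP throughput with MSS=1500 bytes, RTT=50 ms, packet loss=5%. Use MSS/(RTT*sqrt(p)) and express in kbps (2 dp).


Given: MSS = 1500 bytes, RTT = 50 ms, loss = 5%
RTT in seconds = 50 / 1000 = 0.05
Loss rate = 5% = 0.05
sqrt(loss) = sqrt(0.05) = 0.223606797750
Throughput (bytes/s) = 1500 / (0.05 * 0.223606797750) = 134164.0786
Throughput (kbps) = 134164.0786 * 8 / 1000 = 1073.312629 -> 1073.31 kbps (2 dp)

1073.31


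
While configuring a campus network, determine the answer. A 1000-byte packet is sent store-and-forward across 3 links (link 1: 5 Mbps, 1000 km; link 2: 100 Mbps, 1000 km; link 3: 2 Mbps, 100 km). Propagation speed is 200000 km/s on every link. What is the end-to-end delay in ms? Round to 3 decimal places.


Packet = 1000 bytes = 8000 bits. Store-and-forward: sum (t_trans + t_prop) per link.
Link 1: t_trans = 8000/(5*10^6) s = 1.6000 ms; t_prop = 1000/200000 s = 5.0000 ms; subtotal = 6.6000 ms
Link 2: t_trans = 8000/(100*10^6) s = 0.0800 ms; t_prop = 1000/200000 s = 5.0000 ms; subtotal = 5.0800 ms
Link 3: t_trans = 8000/(2*10^6) s = 4.0000 ms; t_prop = 100/200000 s = 0.5000 ms; subtotal = 4.5000 ms
End-to-end = 6.6000 + 5.0800 + 4.5000 = 16.1800 ms -> 16.180 ms (3 dp)

16.180


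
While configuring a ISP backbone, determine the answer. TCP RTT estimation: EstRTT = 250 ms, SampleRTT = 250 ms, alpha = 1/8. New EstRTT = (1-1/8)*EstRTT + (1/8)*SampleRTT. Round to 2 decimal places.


Given: EstRTT = 250 ms, SampleRTT = 250 ms, alpha = 1/8
New EstRTT = (1 - alpha) * EstRTT + alpha * SampleRTT
(7/8) * 250 = 218.75
(1/8) * 250 = 31.25
New EstRTT = 218.75 + 31.25 = 250 ms -> 250.00 ms (2 dp)

250.00


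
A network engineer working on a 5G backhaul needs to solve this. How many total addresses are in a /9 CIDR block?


Given: CIDR prefix /9
Host bits = 32 - 9 = 23
Total addresses = 2^23 = 8388608

8388608


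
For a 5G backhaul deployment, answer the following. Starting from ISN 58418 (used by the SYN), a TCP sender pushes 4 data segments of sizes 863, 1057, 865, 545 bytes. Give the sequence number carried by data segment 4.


The SYN occupies sequence number ISN = 58418, so the first data byte is ISN + 1 = 58419.
SEQ of data segment i = (ISN + 1) + sum of payload sizes of segments 1..i-1.
Segment 1: SEQ = 58419, payload = 863 bytes
Segment 2: SEQ = 59282, payload = 1057 bytes
Segment 3: SEQ = 60339, payload = 865 bytes
Segment 4: SEQ = 61204, payload = 545 bytes
SEQ of segment 4 = 58419 + 863 + 1057 + 865 = 61204

61204
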